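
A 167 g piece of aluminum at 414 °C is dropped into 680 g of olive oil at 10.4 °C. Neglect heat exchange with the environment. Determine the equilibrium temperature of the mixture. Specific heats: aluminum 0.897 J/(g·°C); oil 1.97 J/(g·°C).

T_f ≈ 51.0 °C

Net heat exchanged in the isolated system is zero:
167×0.897×(T − 414) + 680×1.97×(T − 10.4) = 0
149.8(T − 414) + 1339.6(T − 10.4) = 0
1489.4 T = 75949
T = 75949 / 1489.4 = 51 °C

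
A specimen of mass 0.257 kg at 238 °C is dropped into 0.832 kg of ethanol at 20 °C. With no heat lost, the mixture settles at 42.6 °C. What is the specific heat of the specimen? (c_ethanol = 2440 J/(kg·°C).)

Heat gained plus heat lost sum to zero:
0.257×c×(42.6 − 238) + 0.832×2440×(42.6 − 20) = 0
-50.22 c = -45880
c = -45880/-50.22 ≈ 913.6 J/(kg·°C)

c ≈ 914 J/(kg·°C)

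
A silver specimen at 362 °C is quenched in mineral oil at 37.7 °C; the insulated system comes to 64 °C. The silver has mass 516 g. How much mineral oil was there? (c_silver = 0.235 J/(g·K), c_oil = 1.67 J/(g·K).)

m ≈ 823 g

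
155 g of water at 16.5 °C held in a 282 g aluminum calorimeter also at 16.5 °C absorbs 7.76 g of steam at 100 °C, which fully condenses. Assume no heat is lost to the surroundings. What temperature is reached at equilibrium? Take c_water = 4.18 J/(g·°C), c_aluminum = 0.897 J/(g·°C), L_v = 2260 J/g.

Conservation of energy gives ΣQ = 0:
steam→water at 100 °C releases m L_v = 7.76×2260 = 17538; condensate cools 100→T: 7.76×4.18×(T − 100) = 32.44(T − 100); water warms: 155×4.18×(T − 16.5) = 647.9(T − 16.5); aluminum cup: 282×0.897×(T − 16.5) = 252.95(T − 16.5)
933.29 T = 17538 + 3243.7 + 14864 = 35645
T ≈ 38.19 °C, under the boiling point, so the assumption holds.

T_f ≈ 38.2 °C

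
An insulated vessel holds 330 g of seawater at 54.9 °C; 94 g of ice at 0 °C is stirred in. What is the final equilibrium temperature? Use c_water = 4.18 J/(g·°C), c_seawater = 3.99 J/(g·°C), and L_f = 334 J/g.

T_f ≈ 23.9 °C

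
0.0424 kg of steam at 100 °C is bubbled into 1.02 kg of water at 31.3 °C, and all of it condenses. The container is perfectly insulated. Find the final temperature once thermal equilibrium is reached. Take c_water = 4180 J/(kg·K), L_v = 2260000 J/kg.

Net heat exchanged in the isolated system is zero:
latent heat released on condensation: 0.0424·2260000 = 95824
  condensed water 100 °C→T: 177.23(T − 100)
  water warms: 1.02·4180·(T − 31.3) = 4263.6(T − 31.3)
4440.8 T = 95824 + 17723 + 133451 = 246998
T ≈ 55.62 °C, under the boiling point, so the assumption holds.

T_f ≈ 55.6 °C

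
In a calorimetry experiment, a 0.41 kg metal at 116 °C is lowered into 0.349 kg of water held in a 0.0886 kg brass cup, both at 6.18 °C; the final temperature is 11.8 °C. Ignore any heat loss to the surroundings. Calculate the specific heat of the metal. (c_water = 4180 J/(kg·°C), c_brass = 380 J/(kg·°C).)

c ≈ 196 J/(kg·°C)

Taking heat into each body as positive, Σ m c ΔT = 0:
0.41×c×(11.8 − 116) + 0.349×4180×(11.8 − 6.18) + 0.0886×380×(11.8 − 6.18) = 0
-42.72 c = -8387.8
c = -8387.8/-42.72 ≈ 196.3 J/(kg·°C)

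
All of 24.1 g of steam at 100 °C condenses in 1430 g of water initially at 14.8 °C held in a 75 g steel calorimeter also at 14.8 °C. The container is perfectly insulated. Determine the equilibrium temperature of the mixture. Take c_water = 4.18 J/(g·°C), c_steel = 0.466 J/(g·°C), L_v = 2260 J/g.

T_f ≈ 25.1 °C

Taking heat into each body as positive, Σ m c ΔT = 0:
latent heat released on condensation: 24.1×2260 = 54466
  condensate cools 100→T: 24.1×4.18×(T − 100) = 100.74(T − 100)
  original water: 5977.4(T − 14.8)
  cup: 34.95(T − 14.8)
6113.1 T = 54466 + 10074 + 88983 = 153523
T ≈ 25.11 °C, under the boiling point, so the assumption holds.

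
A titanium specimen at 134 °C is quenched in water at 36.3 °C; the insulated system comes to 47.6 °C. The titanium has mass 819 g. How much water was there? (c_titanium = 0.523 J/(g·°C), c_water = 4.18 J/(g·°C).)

m ≈ 784 g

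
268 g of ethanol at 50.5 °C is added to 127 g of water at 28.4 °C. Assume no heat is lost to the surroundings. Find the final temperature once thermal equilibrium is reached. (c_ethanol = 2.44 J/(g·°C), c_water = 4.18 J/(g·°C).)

T_f = Σ m_i c_i T_i / Σ m_i c_i:
T_f = (653.92*50.5 + 530.86*28.4) / (653.92 + 530.86)
    = 48099 / 1184.8 ≈ 40.60 °C

T_f ≈ 40.6 °C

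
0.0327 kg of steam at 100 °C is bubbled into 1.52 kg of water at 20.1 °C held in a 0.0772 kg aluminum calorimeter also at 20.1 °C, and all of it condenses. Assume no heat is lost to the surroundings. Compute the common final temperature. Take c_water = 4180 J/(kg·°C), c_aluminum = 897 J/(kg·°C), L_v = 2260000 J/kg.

T_f ≈ 33.0 °C

Conservation of energy gives ΣQ = 0:
steam→water at 100 °C releases m L_v = 0.0327×2260000 = 73902; condensed water 100 °C→T: 136.69(T − 100); water warms: 1.52×4180×(T − 20.1) = 6353.6(T − 20.1); aluminum cup: 0.0772×897×(T − 20.1) = 69.25(T − 20.1)
6559.5 T = 73902 + 13669 + 129099 = 216670
T ≈ 33.03 °C (< 100 °C, so full condensation is consistent).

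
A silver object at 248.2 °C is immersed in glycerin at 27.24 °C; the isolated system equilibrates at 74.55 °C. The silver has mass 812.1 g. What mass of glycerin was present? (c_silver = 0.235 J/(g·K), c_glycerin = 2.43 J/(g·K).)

m ≈ 288 g

Heat lost by the silver = heat gained by the glycerin:
812.1×0.235×(248.2 − 74.55) = m×2.43×(74.55 − 27.24)
114.96 m = 33140  ⇒  m ≈ 288.3 g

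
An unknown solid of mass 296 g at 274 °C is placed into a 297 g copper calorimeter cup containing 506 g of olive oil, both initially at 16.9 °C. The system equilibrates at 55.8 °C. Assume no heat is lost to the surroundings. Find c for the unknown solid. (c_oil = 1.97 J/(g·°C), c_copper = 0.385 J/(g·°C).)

c ≈ 0.669 J/(g·°C)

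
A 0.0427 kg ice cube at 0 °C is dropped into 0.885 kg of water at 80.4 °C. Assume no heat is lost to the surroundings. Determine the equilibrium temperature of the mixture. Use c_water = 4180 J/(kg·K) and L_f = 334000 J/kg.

Energy conservation, ΣQ = 0:
fusion: m_ice L_f = 0.0427×334000 = 14262
  warm the meltwater: 178.49 T
  water cools: 0.885×4180×(T − 80.4) = 3699.3(T − 80.4)
3877.8 T = 297424 − 14262 = 283162
T ≈ 73.02 °C (positive, so assuming full melt was valid).

T_f ≈ 73.0 °C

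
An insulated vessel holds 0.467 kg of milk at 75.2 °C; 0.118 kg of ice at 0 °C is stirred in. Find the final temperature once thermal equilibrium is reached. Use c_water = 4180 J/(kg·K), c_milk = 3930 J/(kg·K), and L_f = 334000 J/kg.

Taking heat into each body as positive, Σ m c ΔT = 0:
fusion: m_ice L_f = 0.118·334000 = 39412
  warm the meltwater: 493.24 T
  milk cools: 0.467·3930·(T − 75.2) = 1835.3(T − 75.2)
2328.6 T = 138015 − 39412 = 98603
T ≈ 42.35 °C (positive, so assuming full melt was valid).

T_f ≈ 42.3 °C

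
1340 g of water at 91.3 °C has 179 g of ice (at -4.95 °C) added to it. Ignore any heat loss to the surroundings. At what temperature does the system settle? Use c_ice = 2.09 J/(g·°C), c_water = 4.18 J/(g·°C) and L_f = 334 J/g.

T_f ≈ 70.8 °C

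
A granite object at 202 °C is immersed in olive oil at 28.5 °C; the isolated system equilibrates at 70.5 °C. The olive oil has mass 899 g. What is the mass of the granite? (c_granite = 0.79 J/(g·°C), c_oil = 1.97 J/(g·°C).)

Heat lost by the granite = heat gained by the oil:
m×0.79×(202 − 70.5) = 899×1.97×(70.5 − 28.5)
103.89 m = 74383  ⇒  m ≈ 716 g

m ≈ 716 g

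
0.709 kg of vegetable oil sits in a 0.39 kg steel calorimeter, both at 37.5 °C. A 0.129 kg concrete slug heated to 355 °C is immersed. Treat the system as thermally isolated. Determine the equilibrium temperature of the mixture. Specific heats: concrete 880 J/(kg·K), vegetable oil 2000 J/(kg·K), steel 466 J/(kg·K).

T_f ≈ 58.5 °C

Heat gained plus heat lost sum to zero:
0.129*880*(T − 355) + 0.709*2000*(T − 37.5) + 0.39*466*(T − 37.5) = 0
(113.52 + 1418 + 181.74) T = 113.52*355 + 1418*37.5 + 181.74*37.5
T = 100290/1713.3 ≈ 58.54 °C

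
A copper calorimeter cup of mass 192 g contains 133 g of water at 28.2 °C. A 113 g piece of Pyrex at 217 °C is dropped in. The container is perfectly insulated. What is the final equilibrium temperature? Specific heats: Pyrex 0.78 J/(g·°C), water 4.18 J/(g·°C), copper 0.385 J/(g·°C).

T_f ≈ 51.4 °C

Setting the total heat transfer to zero:
113*0.78*(T − 217) + 133*4.18*(T − 28.2) + 192*0.385*(T − 28.2) = 0
88.14(T − 217) + 555.94(T − 28.2) + 73.92(T − 28.2) = 0
718 T = 36888
T = 36888 / 718 = 51.4 °C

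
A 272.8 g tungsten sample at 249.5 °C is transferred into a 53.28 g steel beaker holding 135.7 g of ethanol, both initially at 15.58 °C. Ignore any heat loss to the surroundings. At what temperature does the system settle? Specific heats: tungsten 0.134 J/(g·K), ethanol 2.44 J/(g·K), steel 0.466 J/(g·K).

Setting the total heat transfer to zero:
272.8·0.134·(T − 249.5) + 135.7·2.44·(T − 15.58) + 53.28·0.466·(T − 15.58) = 0
36.56(T − 249.5) + 331.11(T − 15.58) + 24.83(T − 15.58) = 0
392.49 T = 14666
T ≈ 37.37 °C

T_f ≈ 37.4 °C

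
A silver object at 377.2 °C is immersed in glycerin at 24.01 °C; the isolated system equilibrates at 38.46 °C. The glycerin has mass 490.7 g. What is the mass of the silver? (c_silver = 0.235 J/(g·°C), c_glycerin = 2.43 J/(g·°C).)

m ≈ 216 g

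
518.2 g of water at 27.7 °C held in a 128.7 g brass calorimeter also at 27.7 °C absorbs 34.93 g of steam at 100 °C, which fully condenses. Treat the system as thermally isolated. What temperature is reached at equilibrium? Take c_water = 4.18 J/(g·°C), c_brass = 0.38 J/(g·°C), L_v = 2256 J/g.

T_f ≈ 65.5 °C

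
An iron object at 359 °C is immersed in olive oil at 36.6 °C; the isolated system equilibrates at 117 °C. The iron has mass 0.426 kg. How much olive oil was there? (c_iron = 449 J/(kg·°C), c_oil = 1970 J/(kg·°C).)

Taking heat into each body as positive, Σ m c ΔT = 0:
0.426·449·(117 − 359) + m·1970·(117 − 36.6) = 0
158388 m = 46288
m = 46288/158388 ≈ 0.2922 kg

m ≈ 0.292 kg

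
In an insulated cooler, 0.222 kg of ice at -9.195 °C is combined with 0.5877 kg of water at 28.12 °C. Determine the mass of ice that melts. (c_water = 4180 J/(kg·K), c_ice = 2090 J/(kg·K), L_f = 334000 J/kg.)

m_melted ≈ 0.194 kg

Water can give up m c ΔT = 0.5877×4180×28.12 = 69079 J before reaching 0 °C.
Warming the ice to 0 °C takes 0.222×2090×9.195 = 4266.3 J, leaving 64813 J for melting.
Fully melting the ice requires m_ice L_f = 0.222×334000 = 74148 J.
Since 64813 < 74148 J, not all the ice melts; equilibrium is at 0 °C.
Mass melted = 64813/334000 ≈ 0.1941 kg.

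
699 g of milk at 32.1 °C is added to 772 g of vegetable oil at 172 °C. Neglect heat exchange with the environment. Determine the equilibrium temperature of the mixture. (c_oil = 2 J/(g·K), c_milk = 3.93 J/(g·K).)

T_f ≈ 82.4 °C

Heat gained plus heat lost sum to zero:
772·2·(T − 172) + 699·3.93·(T − 32.1) = 0
1544(T − 172) + 2747.1(T − 32.1) = 0
4291.1 T = 353749
T ≈ 82.44 °C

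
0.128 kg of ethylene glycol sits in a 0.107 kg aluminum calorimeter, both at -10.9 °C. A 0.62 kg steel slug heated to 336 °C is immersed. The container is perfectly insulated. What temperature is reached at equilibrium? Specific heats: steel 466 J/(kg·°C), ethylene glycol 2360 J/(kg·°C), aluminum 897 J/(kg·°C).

T_f ≈ 135.0 °C

Let T be the final temperature. ΣQ_i = 0:
0.62×466×(T − 336) + 0.128×2360×(T − (-10.9)) + 0.107×897×(T − (-10.9)) = 0
288.92(T − 336) + 302.08(T − (-10.9)) + 95.98(T − (-10.9)) = 0
(288.92 + 302.08 + 95.98) T = 288.92×336 + 302.08×(-10.9) + 95.98×(-10.9)
T ≈ 134.99 °C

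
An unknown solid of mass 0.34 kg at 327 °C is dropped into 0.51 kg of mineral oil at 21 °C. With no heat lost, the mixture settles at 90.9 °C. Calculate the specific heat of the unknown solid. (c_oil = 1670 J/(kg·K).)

m_s c (T_s − T_f) = m_oil c_oil (T_f − T_0):
0.34×c×(327 − 90.9) = 0.51×1670×(90.9 − 21)
80.27 c = 59534  ⇒  c ≈ 741.6 J/(kg·K)

c ≈ 742 J/(kg·K)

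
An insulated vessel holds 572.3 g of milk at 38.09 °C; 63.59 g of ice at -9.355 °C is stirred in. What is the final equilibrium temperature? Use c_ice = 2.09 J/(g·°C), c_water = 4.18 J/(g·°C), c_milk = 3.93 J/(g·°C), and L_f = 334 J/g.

T_f ≈ 25.1 °C

Taking heat into each body as positive, Σ m c ΔT = 0:
ice -9.355→0 °C: 63.59×2.09×9.355 = 1243.3; fusion: m_ice L_f = 63.59×334 = 21239; warm the meltwater: 265.81 T; milk: 2249.1(T − 38.09)
2514.9 T = 85670 − 22482 = 63187
T ≈ 25.12 °C. Since T > 0 °C, the all-ice-melts assumption holds.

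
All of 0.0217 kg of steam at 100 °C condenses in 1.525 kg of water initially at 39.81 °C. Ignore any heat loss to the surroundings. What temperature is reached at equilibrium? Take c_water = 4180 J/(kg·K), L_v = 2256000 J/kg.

T_f ≈ 48.2 °C

Energy conservation, ΣQ = 0:
steam→water at 100 °C releases m L_v = 0.0217×2256000 = 48955
  condensed water 100 °C→T: 90.71(T − 100)
  water warms: 1.525×4180×(T − 39.81) = 6374.5(T − 39.81)
6465.2 T = 48955 + 9070.6 + 253769 = 311795
T ≈ 48.23 °C — below 100 °C, confirming all the steam condensed.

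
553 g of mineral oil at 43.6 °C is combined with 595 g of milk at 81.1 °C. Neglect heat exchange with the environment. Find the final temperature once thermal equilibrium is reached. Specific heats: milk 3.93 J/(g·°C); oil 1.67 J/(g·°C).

Setting the total heat transfer to zero:
595·3.93·(T − 81.1) + 553·1.67·(T − 43.6) = 0
2338.3(T − 81.1) + 923.51(T − 43.6) = 0
(2338.3 + 923.51) T = 2338.3·81.1 + 923.51·43.6
T ≈ 70.48 °C

T_f ≈ 70.5 °C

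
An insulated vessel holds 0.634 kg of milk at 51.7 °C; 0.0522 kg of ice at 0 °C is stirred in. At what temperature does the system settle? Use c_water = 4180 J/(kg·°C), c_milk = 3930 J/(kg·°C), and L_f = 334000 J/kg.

Sum of m c ΔT and latent-heat terms is zero:
melt ice: 0.0522×334000 = 17435
  warm the meltwater: 218.2 T
  milk cools: 0.634×3930×(T − 51.7) = 2491.6(T − 51.7)
2709.8 T = 128817 − 17435 = 111382
T ≈ 41.10 °C. Since T > 0 °C, the all-ice-melts assumption holds.

T_f ≈ 41.1 °C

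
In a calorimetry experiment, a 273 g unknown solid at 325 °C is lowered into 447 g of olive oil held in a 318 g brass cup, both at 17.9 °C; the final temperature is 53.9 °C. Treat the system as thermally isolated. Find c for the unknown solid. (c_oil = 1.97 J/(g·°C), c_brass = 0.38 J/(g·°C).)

Let T be the final temperature. ΣQ_i = 0:
273×c×(53.9 − 325) + 447×1.97×(53.9 − 17.9) + 318×0.38×(53.9 − 17.9) = 0
-74010 c = -36051
c = -36051/-74010 ≈ 0.4871 J/(g·°C)

c ≈ 0.487 J/(g·°C)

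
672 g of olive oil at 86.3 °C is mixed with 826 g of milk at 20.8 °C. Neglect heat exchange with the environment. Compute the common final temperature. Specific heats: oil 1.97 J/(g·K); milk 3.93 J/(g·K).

T_f ≈ 39.8 °C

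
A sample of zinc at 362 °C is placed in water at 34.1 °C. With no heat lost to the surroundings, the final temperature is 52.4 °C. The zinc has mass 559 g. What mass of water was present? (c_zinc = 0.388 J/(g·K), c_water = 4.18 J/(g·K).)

m ≈ 878 g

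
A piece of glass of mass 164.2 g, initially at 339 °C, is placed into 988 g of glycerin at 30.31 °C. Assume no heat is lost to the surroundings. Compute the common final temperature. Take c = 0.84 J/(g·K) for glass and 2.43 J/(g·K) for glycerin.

Setting the total heat transfer to zero:
164.2·0.84·(T − 339) + 988·2.43·(T − 30.31) = 0
137.93(T − 339) + 2400.8(T − 30.31) = 0
(137.93 + 2400.8) T = 137.93·339 + 2400.8·30.31
T = 119527/2538.8 ≈ 47.08 °C

T_f ≈ 47.1 °C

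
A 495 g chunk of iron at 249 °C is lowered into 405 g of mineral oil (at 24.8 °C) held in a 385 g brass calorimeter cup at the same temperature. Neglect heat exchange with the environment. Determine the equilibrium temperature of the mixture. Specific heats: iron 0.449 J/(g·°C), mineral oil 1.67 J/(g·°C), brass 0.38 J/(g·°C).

Heat gained plus heat lost sum to zero:
495·0.449·(T − 249) + 405·1.67·(T − 24.8) + 385·0.38·(T − 24.8) = 0
222.25(T − 249) + 676.35(T − 24.8) + 146.3(T − 24.8) = 0
(222.25 + 676.35 + 146.3) T = 222.25·249 + 676.35·24.8 + 146.3·24.8
T = 75743/1044.9 ≈ 72.49 °C

T_f ≈ 72.5 °C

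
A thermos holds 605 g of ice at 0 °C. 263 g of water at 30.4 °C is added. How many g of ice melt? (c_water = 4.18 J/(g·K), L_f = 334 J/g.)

Water can give up m c ΔT = 263×4.18×30.4 = 33420 J before reaching 0 °C.
Fully melting the ice requires m_ice L_f = 605×334 = 202070 J.
Since 33420 < 202070 J, not all the ice melts; equilibrium is at 0 °C.
m_melted×334 = 33420  ⇒  m_melted ≈ 100.1 g.

m_melted ≈ 100 g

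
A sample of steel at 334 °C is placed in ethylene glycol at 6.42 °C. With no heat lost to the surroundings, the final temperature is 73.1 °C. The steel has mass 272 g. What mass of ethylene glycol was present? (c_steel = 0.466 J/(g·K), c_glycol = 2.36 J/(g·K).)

m ≈ 210 g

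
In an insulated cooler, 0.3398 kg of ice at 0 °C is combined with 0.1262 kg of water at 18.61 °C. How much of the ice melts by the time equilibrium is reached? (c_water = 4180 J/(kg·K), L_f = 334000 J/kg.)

Cooling the water to 0 °C releases 0.1262·4180·18.61 = 9817.1 J.
To melt every bit of ice: 0.3398·334000 = 113493 J.
That's not enough to melt it all — equilibrium is at 0 °C with ice remaining.
m_melt = 9817.1 / L_f = 0.02939 kg.

m_melted ≈ 0.0294 kg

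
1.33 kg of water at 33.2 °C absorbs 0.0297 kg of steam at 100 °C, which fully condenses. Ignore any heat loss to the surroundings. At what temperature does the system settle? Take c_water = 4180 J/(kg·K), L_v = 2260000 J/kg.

T_f ≈ 46.5 °C

Setting the total heat transfer to zero:
steam→water at 100 °C releases m L_v = 0.0297×2260000 = 67122
  condensate cools 100→T: 0.0297×4180×(T − 100) = 124.15(T − 100)
  water warms: 1.33×4180×(T − 33.2) = 5559.4(T − 33.2)
5683.5 T = 67122 + 12415 + 184572 = 264109
T ≈ 46.47 °C (< 100 °C, so full condensation is consistent).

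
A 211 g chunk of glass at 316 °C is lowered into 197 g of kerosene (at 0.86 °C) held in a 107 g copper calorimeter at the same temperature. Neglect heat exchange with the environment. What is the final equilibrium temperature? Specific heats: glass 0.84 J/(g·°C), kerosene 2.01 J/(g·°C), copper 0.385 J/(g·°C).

Let T be the final temperature. ΣQ_i = 0:
211·0.84·(T − 316) + 197·2.01·(T − 0.86) + 107·0.385·(T − 0.86) = 0
177.24(T − 316) + 395.97(T − 0.86) + 41.2(T − 0.86) = 0
614.4 T = 56384
T ≈ 91.77 °C

T_f ≈ 91.8 °C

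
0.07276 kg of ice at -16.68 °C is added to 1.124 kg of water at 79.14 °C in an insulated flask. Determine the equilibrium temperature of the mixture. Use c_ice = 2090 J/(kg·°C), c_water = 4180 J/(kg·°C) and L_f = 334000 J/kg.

T_f ≈ 69.0 °C

Net heat exchanged in the isolated system is zero:
ice -16.68→0 °C: 0.07276×2090×16.68 = 2536.5
  melt ice: 0.07276×334000 = 24302
  warm the meltwater: 304.14 T
  water cools: 1.124×4180×(T − 79.14) = 4698.3(T − 79.14)
5002.5 T = 371825 − 26838 = 344987
T ≈ 68.96 °C. Since T > 0 °C, the all-ice-melts assumption holds.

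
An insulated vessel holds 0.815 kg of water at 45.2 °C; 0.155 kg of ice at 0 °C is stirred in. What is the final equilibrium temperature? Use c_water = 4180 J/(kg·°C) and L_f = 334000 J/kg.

Taking heat into each body as positive, Σ m c ΔT = 0:
latent heat to melt: 0.155·334000 = 51770
  warm the meltwater: 647.9 T
  water: 3406.7(T − 45.2)
4054.6 T = 153983 − 51770 = 102213
T ≈ 25.21 °C. Since T > 0 °C, the all-ice-melts assumption holds.

T_f ≈ 25.2 °C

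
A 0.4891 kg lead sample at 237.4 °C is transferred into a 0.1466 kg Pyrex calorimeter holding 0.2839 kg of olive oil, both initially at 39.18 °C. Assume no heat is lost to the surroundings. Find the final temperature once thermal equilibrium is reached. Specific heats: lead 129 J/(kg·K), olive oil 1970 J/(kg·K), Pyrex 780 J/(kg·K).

T_f ≈ 56.2 °C

Let T be the final temperature. ΣQ_i = 0:
0.4891*129*(T − 237.4) + 0.2839*1970*(T − 39.18) + 0.1466*780*(T − 39.18) = 0
736.72 T = 41371
T = 41371/736.72 ≈ 56.16 °C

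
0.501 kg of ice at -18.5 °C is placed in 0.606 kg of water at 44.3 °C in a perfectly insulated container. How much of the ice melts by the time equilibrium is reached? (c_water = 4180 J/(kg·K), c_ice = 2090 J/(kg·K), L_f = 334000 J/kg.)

m_melted ≈ 0.278 kg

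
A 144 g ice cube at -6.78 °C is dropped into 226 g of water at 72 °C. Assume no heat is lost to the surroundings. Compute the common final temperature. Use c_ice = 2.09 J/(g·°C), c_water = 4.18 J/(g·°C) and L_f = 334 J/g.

T_f ≈ 11.6 °C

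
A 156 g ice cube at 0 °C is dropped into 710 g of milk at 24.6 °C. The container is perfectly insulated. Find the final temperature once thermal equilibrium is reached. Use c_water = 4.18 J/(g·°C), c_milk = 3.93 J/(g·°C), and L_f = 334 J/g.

Taking heat into each body as positive, Σ m c ΔT = 0:
fusion: m_ice L_f = 156×334 = 52104; meltwater 0→T: 156×4.18×T = 652.08 T; milk: 2790.3(T − 24.6)
3442.4 T = 68641 − 52104 = 16537
T ≈ 4.80 °C. Since T > 0 °C, the all-ice-melts assumption holds.

T_f ≈ 4.8 °C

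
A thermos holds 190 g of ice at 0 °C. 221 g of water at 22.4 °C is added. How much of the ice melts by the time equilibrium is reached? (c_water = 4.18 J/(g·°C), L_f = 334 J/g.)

Cooling the water to 0 °C releases 221×4.18×22.4 = 20693 J.
To melt every bit of ice: 190×334 = 63460 J.
That's not enough to melt it all — equilibrium is at 0 °C with ice remaining.
m_melt = 20693 / L_f = 61.95 g.

m_melted ≈ 62 g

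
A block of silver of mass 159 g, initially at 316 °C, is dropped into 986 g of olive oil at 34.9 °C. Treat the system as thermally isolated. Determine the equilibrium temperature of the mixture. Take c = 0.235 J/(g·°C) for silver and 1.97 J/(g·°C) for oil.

Energy conservation, ΣQ = 0:
159*0.235*(T − 316) + 986*1.97*(T − 34.9) = 0
37.36(T − 316) + 1942.4(T − 34.9) = 0
(37.36 + 1942.4) T = 37.36*316 + 1942.4*34.9
T = 79598 / 1979.8 = 40.2 °C

T_f ≈ 40.2 °C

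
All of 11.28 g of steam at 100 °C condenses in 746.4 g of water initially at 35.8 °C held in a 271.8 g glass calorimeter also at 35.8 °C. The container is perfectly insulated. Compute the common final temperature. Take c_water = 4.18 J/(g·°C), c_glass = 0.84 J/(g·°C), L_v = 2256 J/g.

T_f ≈ 44.2 °C

Sum of m c ΔT and latent-heat terms is zero:
latent heat released on condensation: 11.28·2256 = 25448
  condensate cools 100→T: 11.28·4.18·(T − 100) = 47.15(T − 100)
  water warms: 746.4·4.18·(T − 35.8) = 3120(T − 35.8)
  cup: 228.31(T − 35.8)
3395.4 T = 25448 + 4715 + 119868 = 150031
T ≈ 44.19 °C (< 100 °C, so full condensation is consistent).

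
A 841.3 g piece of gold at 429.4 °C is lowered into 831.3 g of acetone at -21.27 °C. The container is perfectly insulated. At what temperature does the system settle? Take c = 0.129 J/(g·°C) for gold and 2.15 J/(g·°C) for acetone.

T_f = Σ m_i c_i T_i / Σ m_i c_i:
T_f = (108.53×429.4 + 1787.3×(-21.27)) / (108.53 + 1787.3)
    = 8586 / 1895.8 ≈ 4.53 °C

T_f ≈ 4.5 °C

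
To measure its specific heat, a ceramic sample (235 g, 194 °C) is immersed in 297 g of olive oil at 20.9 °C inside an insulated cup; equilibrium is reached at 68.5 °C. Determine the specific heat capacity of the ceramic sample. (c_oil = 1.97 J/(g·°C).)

Heat lost by the ceramic sample = heat gained by the oil:
235·c·(194 − 68.5) = 297·1.97·(68.5 − 20.9)
29492 c = 27850  ⇒  c ≈ 0.9443 J/(g·°C)

c ≈ 0.944 J/(g·°C)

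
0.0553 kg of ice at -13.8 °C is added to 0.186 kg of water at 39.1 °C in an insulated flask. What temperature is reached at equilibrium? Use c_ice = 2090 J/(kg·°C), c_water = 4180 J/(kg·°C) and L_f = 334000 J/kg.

Heat gained plus heat lost sum to zero:
warm ice to 0 °C: 0.0553·2090·(0 − (-13.8)) = 1595
  latent heat to melt: 0.0553·334000 = 18470
  warm the meltwater: 231.15 T
  water: 777.48(T − 39.1)
1008.6 T = 30399 − 20065 = 10334
T ≈ 10.25 °C — above 0 °C, consistent with complete melting.

T_f ≈ 10.2 °C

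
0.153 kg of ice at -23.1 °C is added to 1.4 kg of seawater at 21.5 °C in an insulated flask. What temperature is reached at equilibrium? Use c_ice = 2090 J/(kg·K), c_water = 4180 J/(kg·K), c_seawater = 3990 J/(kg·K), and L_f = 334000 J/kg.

Setting the total heat transfer to zero:
ice -23.1→0 °C: 0.153×2090×23.1 = 7386.7
  fusion: m_ice L_f = 0.153×334000 = 51102
  meltwater 0→T: 0.153×4180×T = 639.54 T
  seawater: 5586(T − 21.5)
6225.5 T = 120099 − 58489 = 61610
T ≈ 9.90 °C (positive, so assuming full melt was valid).

T_f ≈ 9.9 °C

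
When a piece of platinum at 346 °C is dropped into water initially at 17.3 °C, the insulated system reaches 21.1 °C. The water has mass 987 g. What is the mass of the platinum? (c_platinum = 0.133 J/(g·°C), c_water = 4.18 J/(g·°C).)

m ≈ 363 g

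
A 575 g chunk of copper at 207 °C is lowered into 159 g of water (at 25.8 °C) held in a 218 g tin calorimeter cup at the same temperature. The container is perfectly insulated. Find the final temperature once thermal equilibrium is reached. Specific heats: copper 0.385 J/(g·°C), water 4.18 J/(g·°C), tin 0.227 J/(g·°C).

T_f ≈ 68.7 °C

Taking heat into each body as positive, Σ m c ΔT = 0:
575×0.385×(T − 207) + 159×4.18×(T − 25.8) + 218×0.227×(T − 25.8) = 0
221.38(T − 207) + 664.62(T − 25.8) + 49.49(T − 25.8) = 0
(221.38 + 664.62 + 49.49) T = 221.38×207 + 664.62×25.8 + 49.49×25.8
T = 64249 / 935.48 = 68.7 °C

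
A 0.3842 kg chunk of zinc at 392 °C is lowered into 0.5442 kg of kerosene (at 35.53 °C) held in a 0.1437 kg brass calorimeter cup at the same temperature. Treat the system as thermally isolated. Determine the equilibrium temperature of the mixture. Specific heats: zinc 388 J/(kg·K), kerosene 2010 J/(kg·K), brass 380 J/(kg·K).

T_f ≈ 76.5 °C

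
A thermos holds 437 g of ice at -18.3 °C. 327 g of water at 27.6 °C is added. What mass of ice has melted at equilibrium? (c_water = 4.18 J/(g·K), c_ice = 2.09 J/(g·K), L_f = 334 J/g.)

Water can give up m c ΔT = 327·4.18·27.6 = 37725 J before reaching 0 °C.
Warming the ice to 0 °C takes 437·2.09·18.3 = 16714 J, leaving 21011 J for melting.
Fully melting the ice requires m_ice L_f = 437·334 = 145958 J.
21011 J < 145958 J, so only part of the ice melts and the system sits at 0 °C.
m_melt = 21011 / L_f = 62.91 g.

m_melted ≈ 62.9 g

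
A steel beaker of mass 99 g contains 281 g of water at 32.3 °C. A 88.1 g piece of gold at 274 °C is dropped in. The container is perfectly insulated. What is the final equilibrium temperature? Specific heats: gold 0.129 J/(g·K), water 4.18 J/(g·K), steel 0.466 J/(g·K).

T_f ≈ 34.5 °C

Heat gained plus heat lost sum to zero:
88.1×0.129×(T − 274) + 281×4.18×(T − 32.3) + 99×0.466×(T − 32.3) = 0
11.36(T − 274) + 1174.6(T − 32.3) + 46.13(T − 32.3) = 0
1232.1 T = 42543
T = 42543 / 1232.1 = 34.5 °C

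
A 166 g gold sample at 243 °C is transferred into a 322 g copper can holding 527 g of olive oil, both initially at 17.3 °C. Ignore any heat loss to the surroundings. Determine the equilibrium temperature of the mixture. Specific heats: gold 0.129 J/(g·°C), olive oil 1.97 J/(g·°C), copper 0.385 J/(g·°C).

T_f ≈ 21.4 °C

Taking heat into each body as positive, Σ m c ΔT = 0:
166×0.129×(T − 243) + 527×1.97×(T − 17.3) + 322×0.385×(T − 17.3) = 0
1183.6 T = 25309
T = 25309 / 1183.6 = 21.4 °C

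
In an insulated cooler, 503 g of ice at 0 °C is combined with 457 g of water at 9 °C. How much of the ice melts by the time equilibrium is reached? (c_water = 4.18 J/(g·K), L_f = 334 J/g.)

Cooling the water to 0 °C releases 457·4.18·9 = 17192 J.
To melt every bit of ice: 503·334 = 168002 J.
That's not enough to melt it all — equilibrium is at 0 °C with ice remaining.
Mass melted = 17192/334 ≈ 51.47 g.

m_melted ≈ 51.5 g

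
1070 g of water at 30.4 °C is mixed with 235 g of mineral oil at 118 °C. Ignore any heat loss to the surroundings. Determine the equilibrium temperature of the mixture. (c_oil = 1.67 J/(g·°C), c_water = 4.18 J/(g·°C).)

Conservation of energy gives ΣQ = 0:
235×1.67×(T − 118) + 1070×4.18×(T − 30.4) = 0
4865 T = 182276
T = 182276/4865 ≈ 37.47 °C

T_f ≈ 37.5 °C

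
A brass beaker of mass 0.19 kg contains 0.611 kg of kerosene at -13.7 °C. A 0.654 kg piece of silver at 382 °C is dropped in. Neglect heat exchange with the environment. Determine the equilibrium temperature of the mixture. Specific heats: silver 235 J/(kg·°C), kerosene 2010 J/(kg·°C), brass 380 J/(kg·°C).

Net heat exchanged in the isolated system is zero:
0.654*235*(T − 382) + 0.611*2010*(T − (-13.7)) + 0.19*380*(T − (-13.7)) = 0
153.69(T − 382) + 1228.1(T − (-13.7)) + 72.2(T − (-13.7)) = 0
1454 T = 40895
T = 40895/1454 ≈ 28.13 °C

T_f ≈ 28.1 °C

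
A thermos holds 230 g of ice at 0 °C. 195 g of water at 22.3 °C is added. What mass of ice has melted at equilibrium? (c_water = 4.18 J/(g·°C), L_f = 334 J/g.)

m_melted ≈ 54.4 g

Water can give up m c ΔT = 195×4.18×22.3 = 18177 J before reaching 0 °C.
To melt every bit of ice: 230×334 = 76820 J.
Since 18177 < 76820 J, not all the ice melts; equilibrium is at 0 °C.
m_melted×334 = 18177  ⇒  m_melted ≈ 54.42 g.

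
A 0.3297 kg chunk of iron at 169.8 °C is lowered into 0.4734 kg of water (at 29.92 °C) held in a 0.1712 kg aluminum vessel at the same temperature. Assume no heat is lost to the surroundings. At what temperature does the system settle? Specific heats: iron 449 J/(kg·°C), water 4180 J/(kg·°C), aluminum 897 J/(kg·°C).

T_f ≈ 39.0 °C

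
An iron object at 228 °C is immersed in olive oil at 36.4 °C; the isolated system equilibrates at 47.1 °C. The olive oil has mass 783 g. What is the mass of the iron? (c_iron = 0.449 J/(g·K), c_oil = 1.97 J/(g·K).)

m ≈ 203 g

Heat gained plus heat lost sum to zero:
m×0.449×(47.1 − 228) + 783×1.97×(47.1 − 36.4) = 0
-81.22 m = -16505
m = -16505/-81.22 ≈ 203.2 g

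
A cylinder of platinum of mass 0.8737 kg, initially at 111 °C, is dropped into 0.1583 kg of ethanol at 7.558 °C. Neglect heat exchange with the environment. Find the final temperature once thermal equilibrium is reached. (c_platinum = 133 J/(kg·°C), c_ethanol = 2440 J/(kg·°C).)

T_f ≈ 31.5 °C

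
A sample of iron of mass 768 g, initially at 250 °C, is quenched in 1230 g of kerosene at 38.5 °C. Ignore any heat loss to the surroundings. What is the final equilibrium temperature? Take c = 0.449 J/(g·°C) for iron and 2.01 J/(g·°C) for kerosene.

Taking heat into each body as positive, Σ m c ΔT = 0:
768*0.449*(T − 250) + 1230*2.01*(T − 38.5) = 0
344.83(T − 250) + 2472.3(T − 38.5) = 0
2817.1 T = 181392
T = 181392/2817.1 ≈ 64.39 °C

T_f ≈ 64.4 °C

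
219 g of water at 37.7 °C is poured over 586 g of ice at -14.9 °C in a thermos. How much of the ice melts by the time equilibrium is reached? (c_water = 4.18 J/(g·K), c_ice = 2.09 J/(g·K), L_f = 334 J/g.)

Cooling the water to 0 °C releases 219×4.18×37.7 = 34511 J.
Warming the ice to 0 °C takes 586×2.09×14.9 = 18249 J, leaving 16263 J for melting.
Fully melting the ice requires m_ice L_f = 586×334 = 195724 J.
16263 J < 195724 J, so only part of the ice melts and the system sits at 0 °C.
m_melted×334 = 16263  ⇒  m_melted ≈ 48.69 g.

m_melted ≈ 48.7 g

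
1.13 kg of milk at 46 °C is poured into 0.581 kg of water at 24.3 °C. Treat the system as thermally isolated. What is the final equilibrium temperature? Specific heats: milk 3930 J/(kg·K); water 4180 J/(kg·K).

Let T be the final temperature. ΣQ_i = 0:
1.13×3930×(T − 46) + 0.581×4180×(T − 24.3) = 0
4440.9(T − 46) + 2428.6(T − 24.3) = 0
6869.5 T = 263296
T = 263296 / 6869.5 = 38.3 °C

T_f ≈ 38.3 °C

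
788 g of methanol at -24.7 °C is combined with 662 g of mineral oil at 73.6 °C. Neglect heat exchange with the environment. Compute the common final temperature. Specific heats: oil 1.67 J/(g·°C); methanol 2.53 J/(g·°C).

T_f ≈ 10.4 °C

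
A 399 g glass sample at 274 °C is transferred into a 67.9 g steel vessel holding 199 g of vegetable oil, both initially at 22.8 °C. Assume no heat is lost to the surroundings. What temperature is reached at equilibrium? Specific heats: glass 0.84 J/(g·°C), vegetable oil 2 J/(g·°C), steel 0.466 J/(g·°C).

Setting the total heat transfer to zero:
399·0.84·(T − 274) + 199·2·(T − 22.8) + 67.9·0.466·(T − 22.8) = 0
335.16(T − 274) + 398(T − 22.8) + 31.64(T − 22.8) = 0
764.8 T = 101630
T = 101630/764.8 ≈ 132.88 °C

T_f ≈ 132.9 °C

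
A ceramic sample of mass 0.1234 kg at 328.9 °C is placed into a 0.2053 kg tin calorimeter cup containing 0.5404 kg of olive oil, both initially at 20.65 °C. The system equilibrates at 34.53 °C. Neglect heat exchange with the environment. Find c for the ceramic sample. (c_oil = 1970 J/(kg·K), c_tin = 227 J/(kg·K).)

c ≈ 425 J/(kg·K)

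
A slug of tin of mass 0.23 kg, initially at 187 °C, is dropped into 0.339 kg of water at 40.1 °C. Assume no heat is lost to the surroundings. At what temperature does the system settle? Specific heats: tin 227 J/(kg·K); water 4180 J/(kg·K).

|Q_tin| = |Q_water|:
0.23×227×(187 − T) = 0.339×4180×(T − 40.1)
52.21(187 − T) = 1417(T − 40.1)
1469.2 T = 66586  ⇒  T ≈ 45.32 °C

T_f ≈ 45.3 °C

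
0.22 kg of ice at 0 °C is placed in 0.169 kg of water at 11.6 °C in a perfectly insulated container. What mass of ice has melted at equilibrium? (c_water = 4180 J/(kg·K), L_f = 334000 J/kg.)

m_melted ≈ 0.0245 kg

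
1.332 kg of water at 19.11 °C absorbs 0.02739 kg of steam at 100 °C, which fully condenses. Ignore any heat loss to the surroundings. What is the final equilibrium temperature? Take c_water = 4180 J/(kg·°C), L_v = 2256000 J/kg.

T_f ≈ 31.6 °C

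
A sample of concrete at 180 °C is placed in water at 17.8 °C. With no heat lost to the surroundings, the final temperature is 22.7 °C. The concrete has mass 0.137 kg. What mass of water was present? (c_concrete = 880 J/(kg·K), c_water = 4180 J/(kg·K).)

m ≈ 0.926 kg

Heat lost by the concrete = heat gained by the water:
0.137·880·(180 − 22.7) = m·4180·(22.7 − 17.8)
20482 m = 18964  ⇒  m ≈ 0.9259 kg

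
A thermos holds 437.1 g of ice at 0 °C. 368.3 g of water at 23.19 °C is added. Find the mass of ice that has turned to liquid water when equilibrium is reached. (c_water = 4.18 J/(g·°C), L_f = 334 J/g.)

Heat available from the water dropping to 0 °C: 368.3×4.18×23.19 = 35701 J.
Fully melting the ice requires m_ice L_f = 437.1×334 = 145991 J.
That's not enough to melt it all — equilibrium is at 0 °C with ice remaining.
m_melted×334 = 35701  ⇒  m_melted ≈ 106.9 g.

m_melted ≈ 107 g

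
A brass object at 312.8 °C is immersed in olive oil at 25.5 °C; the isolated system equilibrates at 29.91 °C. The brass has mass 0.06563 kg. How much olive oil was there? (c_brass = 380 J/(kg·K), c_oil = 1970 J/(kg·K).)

m ≈ 0.812 kg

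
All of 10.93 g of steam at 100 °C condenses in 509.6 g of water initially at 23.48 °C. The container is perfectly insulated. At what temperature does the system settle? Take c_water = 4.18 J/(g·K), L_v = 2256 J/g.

T_f ≈ 36.4 °C

Conservation of energy gives ΣQ = 0:
condense steam: −10.93×2256 = −24658
  condensed water 100 °C→T: 45.69(T − 100)
  original water: 2130.1(T − 23.48)
2175.8 T = 24658 + 4568.7 + 50015 = 79242
T ≈ 36.42 °C — below 100 °C, confirming all the steam condensed.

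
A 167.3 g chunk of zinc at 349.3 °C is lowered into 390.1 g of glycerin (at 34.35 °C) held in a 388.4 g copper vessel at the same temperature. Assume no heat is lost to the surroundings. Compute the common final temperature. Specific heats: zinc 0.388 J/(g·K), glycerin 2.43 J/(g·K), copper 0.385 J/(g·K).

Setting the total heat transfer to zero:
167.3×0.388×(T − 349.3) + 390.1×2.43×(T − 34.35) + 388.4×0.385×(T − 34.35) = 0
64.91(T − 349.3) + 947.94(T − 34.35) + 149.53(T − 34.35) = 0
(64.91 + 947.94 + 149.53) T = 64.91×349.3 + 947.94×34.35 + 149.53×34.35
T ≈ 51.94 °C

T_f ≈ 51.9 °C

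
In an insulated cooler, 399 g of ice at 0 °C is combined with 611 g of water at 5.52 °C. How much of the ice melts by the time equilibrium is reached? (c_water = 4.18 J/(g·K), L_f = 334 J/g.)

m_melted ≈ 42.2 g

Cooling the water to 0 °C releases 611·4.18·5.52 = 14098 J.
Fully melting the ice requires m_ice L_f = 399·334 = 133266 J.
That's not enough to melt it all — equilibrium is at 0 °C with ice remaining.
m_melted·334 = 14098  ⇒  m_melted ≈ 42.21 g.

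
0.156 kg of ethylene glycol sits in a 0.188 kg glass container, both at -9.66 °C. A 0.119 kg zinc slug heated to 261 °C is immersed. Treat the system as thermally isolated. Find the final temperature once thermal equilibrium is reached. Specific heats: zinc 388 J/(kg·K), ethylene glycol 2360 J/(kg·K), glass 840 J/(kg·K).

Setting the total heat transfer to zero:
0.119×388×(T − 261) + 0.156×2360×(T − (-9.66)) + 0.188×840×(T − (-9.66)) = 0
46.17(T − 261) + 368.16(T − (-9.66)) + 157.92(T − (-9.66)) = 0
(46.17 + 368.16 + 157.92) T = 46.17×261 + 368.16×(-9.66) + 157.92×(-9.66)
T ≈ 12.18 °C

T_f ≈ 12.2 °C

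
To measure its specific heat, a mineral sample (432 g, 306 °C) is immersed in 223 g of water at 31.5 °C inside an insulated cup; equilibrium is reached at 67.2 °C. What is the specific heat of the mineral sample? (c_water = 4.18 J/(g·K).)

c ≈ 0.323 J/(g·K)

m_s c (T_s − T_f) = m_water c_water (T_f − T_0):
432·c·(306 − 67.2) = 223·4.18·(67.2 − 31.5)
103162 c = 33277  ⇒  c ≈ 0.3226 J/(g·K)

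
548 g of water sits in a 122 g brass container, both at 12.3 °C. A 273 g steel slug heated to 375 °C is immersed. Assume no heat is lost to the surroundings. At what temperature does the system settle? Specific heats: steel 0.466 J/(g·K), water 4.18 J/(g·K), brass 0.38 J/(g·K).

T_f ≈ 31.0 °C

Setting the total heat transfer to zero:
273·0.466·(T − 375) + 548·4.18·(T − 12.3) + 122·0.38·(T − 12.3) = 0
127.22(T − 375) + 2290.6(T − 12.3) + 46.36(T − 12.3) = 0
2464.2 T = 76452
T = 76452/2464.2 ≈ 31.02 °C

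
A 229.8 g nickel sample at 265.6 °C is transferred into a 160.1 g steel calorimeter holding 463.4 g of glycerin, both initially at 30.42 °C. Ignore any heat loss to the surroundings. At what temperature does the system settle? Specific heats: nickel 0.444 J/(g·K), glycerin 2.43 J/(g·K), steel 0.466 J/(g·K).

T_f = Σ m_i c_i T_i / Σ m_i c_i:
T_f = (102.03*265.6 + 1126.1*30.42 + 74.61*30.42) / (102.03 + 1126.1 + 74.61)
    = 63624 / 1302.7 ≈ 48.84 °C

T_f ≈ 48.8 °C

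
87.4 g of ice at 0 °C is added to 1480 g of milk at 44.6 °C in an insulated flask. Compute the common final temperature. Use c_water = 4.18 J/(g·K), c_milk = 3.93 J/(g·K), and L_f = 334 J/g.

T_f ≈ 37.2 °C

Setting the total heat transfer to zero:
latent heat to melt: 87.4·334 = 29192
  meltwater 0→T: 87.4·4.18·T = 365.33 T
  milk: 5816.4(T − 44.6)
6181.7 T = 259411 − 29192 = 230220
T ≈ 37.24 °C (positive, so assuming full melt was valid).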